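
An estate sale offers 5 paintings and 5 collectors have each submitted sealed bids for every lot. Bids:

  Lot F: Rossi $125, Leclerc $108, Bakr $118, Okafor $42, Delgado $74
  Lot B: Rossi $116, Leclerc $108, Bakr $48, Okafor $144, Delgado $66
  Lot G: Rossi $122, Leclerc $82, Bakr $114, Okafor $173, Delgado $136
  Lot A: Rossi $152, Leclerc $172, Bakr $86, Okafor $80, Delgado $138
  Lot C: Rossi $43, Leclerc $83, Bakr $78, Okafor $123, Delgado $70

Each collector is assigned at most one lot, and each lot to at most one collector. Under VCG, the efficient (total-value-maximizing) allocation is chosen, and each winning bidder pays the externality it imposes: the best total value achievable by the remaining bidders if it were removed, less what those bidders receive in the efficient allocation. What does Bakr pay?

Bakr pays $30.

Efficient allocation: Rossi→Lot B ($116), Leclerc→Lot A ($172), Bakr→Lot F ($118), Okafor→Lot C ($123), Delgado→Lot G ($136); total welfare W = $665.
Bakr receives Lot F at value $118, so the others get W − 118 = $547.
Without Bakr: best allocation of the remaining 4 bidders over all 5 lots is Rossi→Lot F ($125), Leclerc→Lot A ($172), Okafor→Lot B ($144), Delgado→Lot G ($136), total $577.
VCG payment = (others' best without Bakr) − (others' welfare with Bakr) = 577 − 547 = $30.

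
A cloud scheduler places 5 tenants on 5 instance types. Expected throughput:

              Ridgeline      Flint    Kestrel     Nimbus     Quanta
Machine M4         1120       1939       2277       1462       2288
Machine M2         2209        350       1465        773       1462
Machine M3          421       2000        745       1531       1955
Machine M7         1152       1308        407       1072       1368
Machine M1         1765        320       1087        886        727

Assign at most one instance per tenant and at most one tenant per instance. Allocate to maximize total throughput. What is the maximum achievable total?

Maximum total: 8740 ops/s

Optimal: Ridgeline→Machine M2 (2209 ops/s), Flint→Machine M3 (2000 ops/s), Kestrel→Machine M4 (2277 ops/s), Nimbus→Machine M1 (886 ops/s), Quanta→Machine M7 (1368 ops/s) — total 2209+2000+2277+886+1368 = 8740 ops/s.
Row-greedy (each tenant in turn takes its best remaining instance) gives 8285 ops/s, worse by 455.
Checked against all permutations: 8740 ops/s is optimal.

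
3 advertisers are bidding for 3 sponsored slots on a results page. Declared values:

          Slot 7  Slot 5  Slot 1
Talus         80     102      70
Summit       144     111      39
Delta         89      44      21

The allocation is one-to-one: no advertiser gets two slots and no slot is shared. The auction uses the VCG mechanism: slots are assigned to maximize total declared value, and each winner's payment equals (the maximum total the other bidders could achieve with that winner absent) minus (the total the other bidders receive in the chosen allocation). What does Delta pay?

Delta pays $65.

Efficient allocation: Talus→Slot 1 ($70), Summit→Slot 5 ($111), Delta→Slot 7 ($89); total welfare W = $270.
Delta receives Slot 7 at value $89, so the others get W − 89 = $181.
Without Delta: best allocation of the remaining 2 bidders over all 3 slots is Talus→Slot 5 ($102), Summit→Slot 7 ($144), total $246.
VCG payment = (others' best without Delta) − (others' welfare with Delta) = 246 − 181 = $65.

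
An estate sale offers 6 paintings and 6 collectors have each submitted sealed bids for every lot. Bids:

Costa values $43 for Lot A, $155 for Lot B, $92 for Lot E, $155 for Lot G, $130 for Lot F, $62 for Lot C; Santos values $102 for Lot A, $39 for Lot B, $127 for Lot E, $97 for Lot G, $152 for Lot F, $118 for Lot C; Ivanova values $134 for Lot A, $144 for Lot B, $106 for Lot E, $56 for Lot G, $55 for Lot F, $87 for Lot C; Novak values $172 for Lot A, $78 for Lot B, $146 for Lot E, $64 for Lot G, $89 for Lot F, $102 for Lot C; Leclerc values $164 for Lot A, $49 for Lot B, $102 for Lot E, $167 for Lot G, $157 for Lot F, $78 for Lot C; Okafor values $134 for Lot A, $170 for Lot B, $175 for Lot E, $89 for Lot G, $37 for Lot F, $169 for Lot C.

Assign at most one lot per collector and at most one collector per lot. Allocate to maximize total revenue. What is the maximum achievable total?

Optimal: Costa→Lot G ($155), Santos→Lot F ($152), Ivanova→Lot B ($144), Novak→Lot E ($146), Leclerc→Lot A ($164), Okafor→Lot C ($169) — total 155+152+144+146+164+169 = $930.
Column-greedy (each lot in turn goes to its best remaining collector) gives $853, worse by 77.
Every other assignment is strictly worse.

Max total: $930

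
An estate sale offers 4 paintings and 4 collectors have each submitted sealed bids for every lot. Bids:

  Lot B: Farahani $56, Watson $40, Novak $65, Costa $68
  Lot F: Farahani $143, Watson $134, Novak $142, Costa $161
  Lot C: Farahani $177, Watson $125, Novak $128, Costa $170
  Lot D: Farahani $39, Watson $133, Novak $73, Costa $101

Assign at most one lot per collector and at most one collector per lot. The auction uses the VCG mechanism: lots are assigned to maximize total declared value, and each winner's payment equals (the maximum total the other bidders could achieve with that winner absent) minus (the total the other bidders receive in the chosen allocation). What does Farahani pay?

Efficient allocation: Farahani→Lot C ($177), Watson→Lot D ($133), Novak→Lot B ($65), Costa→Lot F ($161); total welfare W = $536.
Farahani receives Lot C at value $177, so the others get W − 177 = $359.
Without Farahani: best allocation of the remaining 3 bidders over all 4 lots is Watson→Lot D ($133), Novak→Lot F ($142), Costa→Lot C ($170), total $445.
VCG payment = (others' best without Farahani) − (others' welfare with Farahani) = 445 − 359 = $86.

Farahani pays $86.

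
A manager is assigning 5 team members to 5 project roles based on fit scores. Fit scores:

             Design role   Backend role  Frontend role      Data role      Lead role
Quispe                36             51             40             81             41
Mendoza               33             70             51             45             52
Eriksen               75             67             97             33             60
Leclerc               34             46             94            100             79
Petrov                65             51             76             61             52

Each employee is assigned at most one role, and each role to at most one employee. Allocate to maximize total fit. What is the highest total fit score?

Maximum total: 392 pts

Optimal: Quispe→Data role (81 pts), Mendoza→Backend role (70 pts), Eriksen→Frontend role (97 pts), Leclerc→Lead role (79 pts), Petrov→Design role (65 pts) — total 81+70+97+79+65 = 392 pts.
Next-best assignment: Quispe→Data role, Mendoza→Backend role, Eriksen→Design role, Leclerc→Lead role, Petrov→Frontend role = 381 pts.
Swapping Petrov↔Leclerc (Petrov→Lead role 52 pts, Leclerc→Design role 34 pts) loses 58.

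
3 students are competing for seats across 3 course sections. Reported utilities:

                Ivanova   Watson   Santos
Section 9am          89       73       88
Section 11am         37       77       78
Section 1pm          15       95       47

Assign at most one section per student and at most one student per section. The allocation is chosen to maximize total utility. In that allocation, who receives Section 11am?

Santos receives Section 11am.

Optimal: Ivanova→Section 9am (89 points), Watson→Section 1pm (95 points), Santos→Section 11am (78 points) — total 89+95+78 = 262 points.
Next-best assignment: Ivanova→Section 11am, Watson→Section 1pm, Santos→Section 9am = 220 points.
No other one-to-one assignment exceeds 262 points.
Santos's own top section is Section 9am (88 points), but forcing Santos→Section 9am and reassigning the rest optimally gives only 220 points — worse by 42.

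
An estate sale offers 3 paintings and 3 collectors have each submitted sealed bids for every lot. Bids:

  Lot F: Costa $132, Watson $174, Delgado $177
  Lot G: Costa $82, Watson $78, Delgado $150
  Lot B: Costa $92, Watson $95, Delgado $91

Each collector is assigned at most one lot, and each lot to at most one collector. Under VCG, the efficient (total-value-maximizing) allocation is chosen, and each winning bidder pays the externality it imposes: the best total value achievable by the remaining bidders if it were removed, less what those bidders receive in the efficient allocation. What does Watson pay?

Efficient allocation: Costa→Lot B ($92), Watson→Lot F ($174), Delgado→Lot G ($150); total welfare W = $416.
Watson receives Lot F at value $174, so the others get W − 174 = $242.
Without Watson: best allocation of the remaining 2 bidders over all 3 lots is Costa→Lot F ($132), Delgado→Lot G ($150), total $282.
VCG payment = (others' best without Watson) − (others' welfare with Watson) = 282 − 242 = $40.

Watson pays $40.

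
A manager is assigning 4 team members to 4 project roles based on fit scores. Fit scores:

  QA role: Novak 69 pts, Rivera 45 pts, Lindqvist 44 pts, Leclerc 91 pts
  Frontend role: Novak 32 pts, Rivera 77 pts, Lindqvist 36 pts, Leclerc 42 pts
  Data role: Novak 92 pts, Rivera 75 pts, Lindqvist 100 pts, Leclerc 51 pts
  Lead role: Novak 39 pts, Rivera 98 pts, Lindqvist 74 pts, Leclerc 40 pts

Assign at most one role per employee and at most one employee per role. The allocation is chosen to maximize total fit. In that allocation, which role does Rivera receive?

Rivera receives Frontend role.

Optimal: Novak→Data role (92 pts), Rivera→Frontend role (77 pts), Lindqvist→Lead role (74 pts), Leclerc→QA role (91 pts) — total 92+77+74+91 = 334 pts.
Max-entry greedy (repeatedly take the single best remaining cell) gives 321 pts, worse by 13.
Next-best assignment: Novak→Frontend role, Rivera→Lead role, Lindqvist→Data role, Leclerc→QA role = 321 pts.
Swapping Leclerc↔Rivera (Leclerc→Frontend role 42 pts, Rivera→QA role 45 pts) loses 81.
Rivera's own top role is Lead role (98 pts), but forcing Rivera→Lead role and reassigning the rest optimally gives only 321 pts — worse by 13.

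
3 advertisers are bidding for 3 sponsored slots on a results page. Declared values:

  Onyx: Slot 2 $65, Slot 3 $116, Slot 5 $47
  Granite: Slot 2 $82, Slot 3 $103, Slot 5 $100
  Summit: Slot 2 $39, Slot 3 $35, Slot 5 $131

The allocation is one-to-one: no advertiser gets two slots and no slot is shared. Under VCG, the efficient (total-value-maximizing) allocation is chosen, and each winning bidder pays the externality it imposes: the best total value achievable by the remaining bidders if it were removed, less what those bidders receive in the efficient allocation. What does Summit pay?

Efficient allocation: Onyx→Slot 3 ($116), Granite→Slot 2 ($82), Summit→Slot 5 ($131); total welfare W = $329.
Summit receives Slot 5 at value $131, so the others get W − 131 = $198.
Without Summit: best allocation of the remaining 2 bidders over all 3 slots is Onyx→Slot 3 ($116), Granite→Slot 5 ($100), total $216.
VCG payment = (others' best without Summit) − (others' welfare with Summit) = 216 − 198 = $18.

Summit pays $18.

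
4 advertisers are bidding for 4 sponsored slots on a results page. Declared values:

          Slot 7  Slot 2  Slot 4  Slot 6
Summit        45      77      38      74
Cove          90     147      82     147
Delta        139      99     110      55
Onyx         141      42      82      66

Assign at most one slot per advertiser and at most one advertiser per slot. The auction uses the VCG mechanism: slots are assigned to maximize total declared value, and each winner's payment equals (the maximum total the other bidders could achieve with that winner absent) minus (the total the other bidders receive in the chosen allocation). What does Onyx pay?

Efficient allocation: Summit→Slot 2 ($77), Cove→Slot 6 ($147), Delta→Slot 4 ($110), Onyx→Slot 7 ($141); total welfare W = $475.
Onyx receives Slot 7 at value $141, so the others get W − 141 = $334.
Without Onyx: best allocation of the remaining 3 bidders over all 4 slots is Summit→Slot 2 ($77), Cove→Slot 6 ($147), Delta→Slot 7 ($139), total $363.
VCG payment = (others' best without Onyx) − (others' welfare with Onyx) = 363 − 334 = $29.

Onyx pays $29.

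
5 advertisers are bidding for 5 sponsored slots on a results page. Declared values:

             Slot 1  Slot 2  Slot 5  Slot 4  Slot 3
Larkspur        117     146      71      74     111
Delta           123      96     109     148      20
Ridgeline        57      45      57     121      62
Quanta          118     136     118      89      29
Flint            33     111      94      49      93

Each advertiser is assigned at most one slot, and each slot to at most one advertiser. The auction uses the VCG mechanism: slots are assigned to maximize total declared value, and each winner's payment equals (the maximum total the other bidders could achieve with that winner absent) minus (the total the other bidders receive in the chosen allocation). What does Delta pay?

Delta pays $1.

Efficient allocation: Larkspur→Slot 2 ($146), Delta→Slot 1 ($123), Ridgeline→Slot 4 ($121), Quanta→Slot 5 ($118), Flint→Slot 3 ($93); total welfare W = $601.
Delta receives Slot 1 at value $123, so the others get W − 123 = $478.
Without Delta: best allocation of the remaining 4 bidders over all 5 slots is Larkspur→Slot 2 ($146), Ridgeline→Slot 4 ($121), Quanta→Slot 1 ($118), Flint→Slot 5 ($94), total $479.
VCG payment = (others' best without Delta) − (others' welfare with Delta) = 479 − 478 = $1.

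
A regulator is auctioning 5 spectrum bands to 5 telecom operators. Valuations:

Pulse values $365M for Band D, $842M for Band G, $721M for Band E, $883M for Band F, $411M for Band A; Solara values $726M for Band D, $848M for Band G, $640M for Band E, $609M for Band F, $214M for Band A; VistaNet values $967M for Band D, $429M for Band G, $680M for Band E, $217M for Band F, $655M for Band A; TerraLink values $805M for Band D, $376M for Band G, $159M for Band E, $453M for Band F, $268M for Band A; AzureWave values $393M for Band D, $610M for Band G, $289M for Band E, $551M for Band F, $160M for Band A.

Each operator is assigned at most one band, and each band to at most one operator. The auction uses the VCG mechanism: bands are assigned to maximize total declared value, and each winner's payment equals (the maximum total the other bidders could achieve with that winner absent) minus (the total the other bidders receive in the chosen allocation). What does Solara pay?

Efficient allocation: Pulse→Band F ($883M), Solara→Band E ($640M), VistaNet→Band A ($655M), TerraLink→Band D ($805M), AzureWave→Band G ($610M); total welfare W = $3593M.
Solara receives Band E at value $640M, so the others get W − 640 = $2953M.
Without Solara: best allocation of the remaining 4 bidders over all 5 bands is Pulse→Band F ($883M), VistaNet→Band E ($680M), TerraLink→Band D ($805M), AzureWave→Band G ($610M), total $2978M.
VCG payment = (others' best without Solara) − (others' welfare with Solara) = 2978 − 2953 = $25M.

Solara pays $25M.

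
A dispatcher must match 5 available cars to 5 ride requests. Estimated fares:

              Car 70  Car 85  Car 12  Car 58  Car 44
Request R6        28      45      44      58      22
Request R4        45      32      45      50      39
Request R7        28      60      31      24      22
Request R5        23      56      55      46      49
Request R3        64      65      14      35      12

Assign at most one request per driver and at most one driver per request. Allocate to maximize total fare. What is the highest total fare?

Max total: $276

Optimal: Car 70→Request R3 ($64), Car 85→Request R7 ($60), Car 12→Request R4 ($45), Car 58→Request R6 ($58), Car 44→Request R5 ($49) — total 64+60+45+58+49 = $276.
Column-greedy (each request in turn goes to its best remaining driver) gives $230, worse by 46.
Swapping Car 44↔Car 70 (Car 44→Request R3 $12, Car 70→Request R5 $23) loses 78.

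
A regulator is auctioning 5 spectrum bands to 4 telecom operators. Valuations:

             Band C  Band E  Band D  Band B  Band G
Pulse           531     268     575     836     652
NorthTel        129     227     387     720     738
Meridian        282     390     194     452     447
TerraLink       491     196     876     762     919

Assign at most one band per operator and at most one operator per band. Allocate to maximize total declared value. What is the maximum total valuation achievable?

Maximum total: $2840M

Optimal: Pulse→Band B ($836M), NorthTel→Band G ($738M), Meridian→Band E ($390M), TerraLink→Band D ($876M) — total 836+738+390+876 = $2840M.
Swapping TerraLink↔Pulse (TerraLink→Band B $762M, Pulse→Band D $575M) loses 375.
No other one-to-one assignment exceeds $2840M.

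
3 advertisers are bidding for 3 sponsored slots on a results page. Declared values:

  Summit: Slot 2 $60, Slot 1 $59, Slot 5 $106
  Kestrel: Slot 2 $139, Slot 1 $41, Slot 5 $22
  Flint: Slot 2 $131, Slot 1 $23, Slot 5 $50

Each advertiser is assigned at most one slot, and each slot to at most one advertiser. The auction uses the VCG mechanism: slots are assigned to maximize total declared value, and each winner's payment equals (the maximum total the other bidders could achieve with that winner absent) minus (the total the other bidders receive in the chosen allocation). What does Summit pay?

Efficient allocation: Summit→Slot 5 ($106), Kestrel→Slot 1 ($41), Flint→Slot 2 ($131); total welfare W = $278.
Summit receives Slot 5 at value $106, so the others get W − 106 = $172.
Without Summit: best allocation of the remaining 2 bidders over all 3 slots is Kestrel→Slot 2 ($139), Flint→Slot 5 ($50), total $189.
VCG payment = (others' best without Summit) − (others' welfare with Summit) = 189 − 172 = $17.

Summit pays $17.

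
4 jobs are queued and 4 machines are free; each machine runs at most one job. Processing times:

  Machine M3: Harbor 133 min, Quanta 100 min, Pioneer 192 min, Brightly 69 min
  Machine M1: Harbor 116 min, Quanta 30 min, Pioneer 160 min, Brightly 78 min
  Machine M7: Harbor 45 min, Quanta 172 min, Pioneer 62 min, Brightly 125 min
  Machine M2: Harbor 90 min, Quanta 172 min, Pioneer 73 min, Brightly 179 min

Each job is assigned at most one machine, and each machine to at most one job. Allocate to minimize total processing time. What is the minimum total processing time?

Min total: 217 min

Optimal: Harbor→Machine M7 (45 min), Quanta→Machine M1 (30 min), Pioneer→Machine M2 (73 min), Brightly→Machine M3 (69 min) — total 45+30+73+69 = 217 min.
Swapping Brightly↔Quanta (Brightly→Machine M1 78 min, Quanta→Machine M3 100 min) adds 79.
Checked against all permutations: 217 min is optimal.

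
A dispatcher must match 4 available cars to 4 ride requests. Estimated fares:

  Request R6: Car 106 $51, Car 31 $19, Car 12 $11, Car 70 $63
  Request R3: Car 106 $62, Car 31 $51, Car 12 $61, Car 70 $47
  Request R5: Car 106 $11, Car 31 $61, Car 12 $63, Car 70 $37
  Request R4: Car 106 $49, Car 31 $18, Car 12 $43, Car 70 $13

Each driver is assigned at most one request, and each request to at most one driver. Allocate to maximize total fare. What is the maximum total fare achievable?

This is the linear assignment problem.
Optimal: Car 106→Request R4 ($49), Car 31→Request R5 ($61), Car 12→Request R3 ($61), Car 70→Request R6 ($63) — total 49+61+61+63 = $234.
Column-greedy (each request in turn goes to its best remaining driver) gives $206, worse by 28.
Swapping Car 106↔Car 12 (Car 106→Request R3 $62, Car 12→Request R4 $43) loses 5.

Maximum total: $234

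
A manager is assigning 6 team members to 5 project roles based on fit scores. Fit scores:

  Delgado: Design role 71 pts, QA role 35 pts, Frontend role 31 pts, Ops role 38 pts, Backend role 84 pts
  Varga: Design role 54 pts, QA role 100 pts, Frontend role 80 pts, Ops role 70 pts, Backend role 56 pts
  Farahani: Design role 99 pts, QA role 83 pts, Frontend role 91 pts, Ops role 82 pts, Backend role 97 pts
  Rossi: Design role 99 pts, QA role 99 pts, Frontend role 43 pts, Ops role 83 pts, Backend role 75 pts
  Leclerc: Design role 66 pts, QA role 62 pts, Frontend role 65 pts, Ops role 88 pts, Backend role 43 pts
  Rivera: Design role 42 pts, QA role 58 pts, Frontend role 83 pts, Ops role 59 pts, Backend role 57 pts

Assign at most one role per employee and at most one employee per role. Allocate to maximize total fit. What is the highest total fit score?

Max total: 467 pts

Optimal: Rossi→Design role (99 pts), Varga→QA role (100 pts), Rivera→Frontend role (83 pts), Leclerc→Ops role (88 pts), Farahani→Backend role (97 pts) — total 99+100+83+88+97 = 467 pts.
Checked against all permutations: 467 pts is optimal.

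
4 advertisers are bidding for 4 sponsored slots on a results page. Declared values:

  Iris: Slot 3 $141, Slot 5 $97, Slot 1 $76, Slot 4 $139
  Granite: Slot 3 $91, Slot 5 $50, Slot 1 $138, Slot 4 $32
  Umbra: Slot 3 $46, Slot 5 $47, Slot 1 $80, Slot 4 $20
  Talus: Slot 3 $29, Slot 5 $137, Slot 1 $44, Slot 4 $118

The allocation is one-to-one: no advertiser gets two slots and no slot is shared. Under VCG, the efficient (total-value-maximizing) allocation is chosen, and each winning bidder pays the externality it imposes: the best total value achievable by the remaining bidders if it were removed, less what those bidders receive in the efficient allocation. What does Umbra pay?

Efficient allocation: Iris→Slot 4 ($139), Granite→Slot 1 ($138), Umbra→Slot 3 ($46), Talus→Slot 5 ($137); total welfare W = $460.
Umbra receives Slot 3 at value $46, so the others get W − 46 = $414.
Without Umbra: best allocation of the remaining 3 bidders over all 4 slots is Iris→Slot 3 ($141), Granite→Slot 1 ($138), Talus→Slot 5 ($137), total $416.
VCG payment = (others' best without Umbra) − (others' welfare with Umbra) = 416 − 414 = $2.

Umbra pays $2.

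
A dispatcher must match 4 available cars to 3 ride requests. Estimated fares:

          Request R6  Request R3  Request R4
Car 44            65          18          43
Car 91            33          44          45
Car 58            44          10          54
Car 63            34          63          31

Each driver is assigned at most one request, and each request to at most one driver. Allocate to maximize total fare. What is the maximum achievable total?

Max total: $182

This is a one-to-one assignment (maximum-weight bipartite matching).
Optimal: Car 44→Request R6 ($65), Car 63→Request R3 ($63), Car 58→Request R4 ($54) — total 65+63+54 = $182.
Row-greedy (each driver in turn takes its best remaining request) gives $120, worse by 62.
Every other assignment is strictly worse.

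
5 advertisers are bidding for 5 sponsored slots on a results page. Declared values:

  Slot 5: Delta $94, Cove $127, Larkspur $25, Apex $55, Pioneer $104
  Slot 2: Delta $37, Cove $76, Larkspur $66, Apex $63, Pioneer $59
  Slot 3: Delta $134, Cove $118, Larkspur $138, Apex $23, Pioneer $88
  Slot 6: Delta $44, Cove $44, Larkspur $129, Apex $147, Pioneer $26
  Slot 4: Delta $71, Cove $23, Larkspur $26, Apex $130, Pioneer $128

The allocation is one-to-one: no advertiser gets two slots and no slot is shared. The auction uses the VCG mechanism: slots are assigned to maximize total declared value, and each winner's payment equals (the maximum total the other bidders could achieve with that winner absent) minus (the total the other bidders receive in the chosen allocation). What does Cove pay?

Cove pays $32.

Efficient allocation: Delta→Slot 3 ($134), Cove→Slot 5 ($127), Larkspur→Slot 2 ($66), Apex→Slot 6 ($147), Pioneer→Slot 4 ($128); total welfare W = $602.
Cove receives Slot 5 at value $127, so the others get W − 127 = $475.
Without Cove: best allocation of the remaining 4 bidders over all 5 slots is Delta→Slot 5 ($94), Larkspur→Slot 3 ($138), Apex→Slot 6 ($147), Pioneer→Slot 4 ($128), total $507.
VCG payment = (others' best without Cove) − (others' welfare with Cove) = 507 − 475 = $32.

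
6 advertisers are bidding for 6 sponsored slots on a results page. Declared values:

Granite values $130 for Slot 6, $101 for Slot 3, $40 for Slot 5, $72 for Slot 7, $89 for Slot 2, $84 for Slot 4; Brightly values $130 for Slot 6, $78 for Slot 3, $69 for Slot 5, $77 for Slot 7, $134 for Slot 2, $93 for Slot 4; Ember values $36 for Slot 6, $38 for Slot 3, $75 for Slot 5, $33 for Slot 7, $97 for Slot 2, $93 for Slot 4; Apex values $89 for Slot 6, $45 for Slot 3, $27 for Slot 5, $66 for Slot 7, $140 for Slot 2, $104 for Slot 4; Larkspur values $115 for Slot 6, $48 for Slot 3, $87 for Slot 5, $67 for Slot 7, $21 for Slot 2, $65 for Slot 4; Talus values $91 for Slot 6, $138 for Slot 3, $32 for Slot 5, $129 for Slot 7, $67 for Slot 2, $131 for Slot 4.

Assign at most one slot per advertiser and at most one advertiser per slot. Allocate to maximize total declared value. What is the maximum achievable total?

Maximum total: $680

Treat this as an assignment problem: match each advertiser to one slot.
Optimal: Granite→Slot 3 ($101), Brightly→Slot 6 ($130), Ember→Slot 4 ($93), Apex→Slot 2 ($140), Larkspur→Slot 5 ($87), Talus→Slot 7 ($129) — total 101+130+93+140+87+129 = $680.
Max-entry greedy (repeatedly take the single best remaining cell) gives $621, worse by 59.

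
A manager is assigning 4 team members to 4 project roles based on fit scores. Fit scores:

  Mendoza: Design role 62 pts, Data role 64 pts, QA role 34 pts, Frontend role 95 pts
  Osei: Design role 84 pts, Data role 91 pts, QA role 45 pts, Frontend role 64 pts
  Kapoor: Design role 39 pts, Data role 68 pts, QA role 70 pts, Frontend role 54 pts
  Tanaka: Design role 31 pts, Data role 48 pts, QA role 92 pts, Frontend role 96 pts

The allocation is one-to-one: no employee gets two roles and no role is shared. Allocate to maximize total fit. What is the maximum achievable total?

Optimal: Mendoza→Frontend role (95 pts), Osei→Design role (84 pts), Kapoor→Data role (68 pts), Tanaka→QA role (92 pts) — total 95+84+68+92 = 339 pts.
Next-best assignment: Mendoza→Design role, Osei→Data role, Kapoor→QA role, Tanaka→Frontend role = 319 pts.
Swapping Kapoor↔Mendoza (Kapoor→Frontend role 54 pts, Mendoza→Data role 64 pts) loses 45.

Maximum total: 339 pts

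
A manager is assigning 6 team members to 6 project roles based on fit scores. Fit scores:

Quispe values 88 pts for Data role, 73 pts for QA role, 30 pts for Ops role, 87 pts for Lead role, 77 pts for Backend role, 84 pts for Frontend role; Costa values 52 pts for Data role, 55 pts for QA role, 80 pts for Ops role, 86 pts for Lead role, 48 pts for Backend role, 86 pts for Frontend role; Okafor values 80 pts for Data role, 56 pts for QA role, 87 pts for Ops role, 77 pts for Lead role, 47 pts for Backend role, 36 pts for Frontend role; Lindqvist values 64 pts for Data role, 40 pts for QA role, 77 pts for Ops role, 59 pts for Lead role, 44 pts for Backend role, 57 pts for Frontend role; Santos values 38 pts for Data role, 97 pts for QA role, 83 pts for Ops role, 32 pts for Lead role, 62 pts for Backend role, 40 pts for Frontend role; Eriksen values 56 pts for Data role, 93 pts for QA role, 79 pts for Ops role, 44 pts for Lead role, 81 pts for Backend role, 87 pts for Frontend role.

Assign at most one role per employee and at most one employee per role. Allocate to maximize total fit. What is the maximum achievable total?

Treat this as an assignment problem: match each employee to one role.
Optimal: Quispe→Lead role (87 pts), Costa→Frontend role (86 pts), Okafor→Data role (80 pts), Lindqvist→Ops role (77 pts), Santos→QA role (97 pts), Eriksen→Backend role (81 pts) — total 87+86+80+77+97+81 = 508 pts.

Maximum total: 508 pts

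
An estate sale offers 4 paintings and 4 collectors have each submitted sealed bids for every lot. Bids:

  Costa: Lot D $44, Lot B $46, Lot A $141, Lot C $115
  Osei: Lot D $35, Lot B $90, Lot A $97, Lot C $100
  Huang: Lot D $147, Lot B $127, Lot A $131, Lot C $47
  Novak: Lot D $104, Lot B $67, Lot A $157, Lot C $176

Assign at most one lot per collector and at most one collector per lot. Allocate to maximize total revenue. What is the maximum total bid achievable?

Max total: $554

This is the linear assignment problem.
Optimal: Costa→Lot A ($141), Osei→Lot B ($90), Huang→Lot D ($147), Novak→Lot C ($176) — total 141+90+147+176 = $554.
Column-greedy (each lot in turn goes to its best remaining collector) gives $509, worse by 45.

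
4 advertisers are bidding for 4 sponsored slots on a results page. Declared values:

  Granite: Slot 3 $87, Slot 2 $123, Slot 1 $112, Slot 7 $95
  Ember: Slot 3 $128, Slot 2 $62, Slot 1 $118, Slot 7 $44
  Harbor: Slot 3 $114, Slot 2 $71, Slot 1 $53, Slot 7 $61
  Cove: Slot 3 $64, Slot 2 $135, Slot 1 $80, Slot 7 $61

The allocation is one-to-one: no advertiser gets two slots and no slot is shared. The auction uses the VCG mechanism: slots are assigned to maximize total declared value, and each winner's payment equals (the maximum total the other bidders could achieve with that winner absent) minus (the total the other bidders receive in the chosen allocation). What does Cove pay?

Cove pays $28.

Efficient allocation: Granite→Slot 7 ($95), Ember→Slot 1 ($118), Harbor→Slot 3 ($114), Cove→Slot 2 ($135); total welfare W = $462.
Cove receives Slot 2 at value $135, so the others get W − 135 = $327.
Without Cove: best allocation of the remaining 3 bidders over all 4 slots is Granite→Slot 2 ($123), Ember→Slot 1 ($118), Harbor→Slot 3 ($114), total $355.
VCG payment = (others' best without Cove) − (others' welfare with Cove) = 355 − 327 = $28.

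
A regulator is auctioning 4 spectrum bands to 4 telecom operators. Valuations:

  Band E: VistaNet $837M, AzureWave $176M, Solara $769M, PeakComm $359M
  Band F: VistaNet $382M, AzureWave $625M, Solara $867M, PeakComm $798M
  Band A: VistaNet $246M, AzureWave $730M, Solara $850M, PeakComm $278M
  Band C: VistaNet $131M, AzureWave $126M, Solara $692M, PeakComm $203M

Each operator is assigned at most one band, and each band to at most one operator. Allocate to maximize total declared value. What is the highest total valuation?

Max total: $3057M

Optimal: VistaNet→Band E ($837M), AzureWave→Band A ($730M), Solara→Band C ($692M), PeakComm→Band F ($798M) — total 837+730+692+798 = $3057M.
Next-best assignment: VistaNet→Band E, AzureWave→Band A, Solara→Band F, PeakComm→Band C = $2637M.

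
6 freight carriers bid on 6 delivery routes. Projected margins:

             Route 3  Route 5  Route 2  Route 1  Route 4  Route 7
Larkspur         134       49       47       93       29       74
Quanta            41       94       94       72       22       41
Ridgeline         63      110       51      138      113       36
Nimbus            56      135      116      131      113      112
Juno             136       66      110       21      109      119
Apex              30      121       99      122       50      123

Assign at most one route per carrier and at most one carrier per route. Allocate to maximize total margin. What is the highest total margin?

Maximum total: $733k

This is the linear assignment problem.
Optimal: Larkspur→Route 3 ($134k), Quanta→Route 2 ($94k), Ridgeline→Route 1 ($138k), Nimbus→Route 5 ($135k), Juno→Route 4 ($109k), Apex→Route 7 ($123k) — total 134+94+138+135+109+123 = $733k.
Column-greedy (each route in turn goes to its best remaining carrier) gives $578k, worse by 155.
Next-best assignment: Larkspur→Route 3, Quanta→Route 2, Ridgeline→Route 1, Nimbus→Route 4, Juno→Route 7, Apex→Route 5 = $719k.
Swapping Nimbus↔Larkspur (Nimbus→Route 3 $56k, Larkspur→Route 5 $49k) loses 164.
Checked against all permutations: $733k is optimal.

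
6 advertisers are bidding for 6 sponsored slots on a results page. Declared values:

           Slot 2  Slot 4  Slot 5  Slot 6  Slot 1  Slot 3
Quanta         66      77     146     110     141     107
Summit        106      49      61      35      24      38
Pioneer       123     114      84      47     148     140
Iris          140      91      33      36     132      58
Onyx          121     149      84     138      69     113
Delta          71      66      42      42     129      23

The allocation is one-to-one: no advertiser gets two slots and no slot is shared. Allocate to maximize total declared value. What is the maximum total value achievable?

Treat this as an assignment problem: match each advertiser to one slot.
Optimal: Quanta→Slot 5 ($146), Summit→Slot 2 ($106), Pioneer→Slot 3 ($140), Iris→Slot 4 ($91), Onyx→Slot 6 ($138), Delta→Slot 1 ($129) — total 146+106+140+91+138+129 = $750.
Row-greedy (each advertiser in turn takes its best remaining slot) gives $652, worse by 98.
Next-best assignment: Quanta→Slot 5, Summit→Slot 4, Pioneer→Slot 3, Iris→Slot 2, Onyx→Slot 6, Delta→Slot 1 = $742.

Maximum total: $750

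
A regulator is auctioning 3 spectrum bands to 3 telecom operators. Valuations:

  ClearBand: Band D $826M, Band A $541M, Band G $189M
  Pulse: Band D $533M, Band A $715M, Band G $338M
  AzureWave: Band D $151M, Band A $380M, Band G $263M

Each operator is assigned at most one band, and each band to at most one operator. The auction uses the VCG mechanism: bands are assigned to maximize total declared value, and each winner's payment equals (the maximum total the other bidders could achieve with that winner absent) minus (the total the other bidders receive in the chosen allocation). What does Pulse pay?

Pulse pays $117M.

Efficient allocation: ClearBand→Band D ($826M), Pulse→Band A ($715M), AzureWave→Band G ($263M); total welfare W = $1804M.
Pulse receives Band A at value $715M, so the others get W − 715 = $1089M.
Without Pulse: best allocation of the remaining 2 bidders over all 3 bands is ClearBand→Band D ($826M), AzureWave→Band A ($380M), total $1206M.
VCG payment = (others' best without Pulse) − (others' welfare with Pulse) = 1206 − 1089 = $117M.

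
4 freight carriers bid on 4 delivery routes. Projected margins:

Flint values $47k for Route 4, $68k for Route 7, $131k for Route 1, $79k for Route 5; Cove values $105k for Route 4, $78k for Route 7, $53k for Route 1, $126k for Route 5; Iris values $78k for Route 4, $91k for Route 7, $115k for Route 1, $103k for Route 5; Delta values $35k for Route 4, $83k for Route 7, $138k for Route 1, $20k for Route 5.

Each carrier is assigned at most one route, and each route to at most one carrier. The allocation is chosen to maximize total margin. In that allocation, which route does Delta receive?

Optimal: Flint→Route 1 ($131k), Cove→Route 4 ($105k), Iris→Route 5 ($103k), Delta→Route 7 ($83k) — total 131+105+103+83 = $422k.
Next-best assignment: Flint→Route 1, Cove→Route 5, Iris→Route 4, Delta→Route 7 = $418k.
Delta's own top route is Route 1 ($138k), but forcing Delta→Route 1 and reassigning the rest optimally gives only $414k — worse by 8.

Delta receives Route 7.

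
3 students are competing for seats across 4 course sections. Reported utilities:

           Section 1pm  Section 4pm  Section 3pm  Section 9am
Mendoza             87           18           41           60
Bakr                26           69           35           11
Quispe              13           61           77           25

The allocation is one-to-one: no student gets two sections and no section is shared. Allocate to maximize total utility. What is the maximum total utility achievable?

Maximum total: 233 points

Optimal: Mendoza→Section 1pm (87 points), Bakr→Section 4pm (69 points), Quispe→Section 3pm (77 points) — total 87+69+77 = 233 points.
Next-best assignment: Mendoza→Section 9am, Bakr→Section 4pm, Quispe→Section 3pm = 206 points.
Swapping Bakr↔Mendoza (Bakr→Section 1pm 26 points, Mendoza→Section 4pm 18 points) loses 112.
No other one-to-one assignment exceeds 233 points.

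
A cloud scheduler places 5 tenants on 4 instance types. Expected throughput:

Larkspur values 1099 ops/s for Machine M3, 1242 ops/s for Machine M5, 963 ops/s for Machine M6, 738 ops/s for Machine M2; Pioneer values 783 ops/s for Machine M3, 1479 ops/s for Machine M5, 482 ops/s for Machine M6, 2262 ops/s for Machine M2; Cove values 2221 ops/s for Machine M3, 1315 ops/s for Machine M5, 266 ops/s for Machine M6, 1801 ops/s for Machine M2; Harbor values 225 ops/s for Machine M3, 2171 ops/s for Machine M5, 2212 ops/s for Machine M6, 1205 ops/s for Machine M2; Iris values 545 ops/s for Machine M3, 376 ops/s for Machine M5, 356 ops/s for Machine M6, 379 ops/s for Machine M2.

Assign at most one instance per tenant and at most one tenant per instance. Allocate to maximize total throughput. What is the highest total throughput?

Optimal: Cove→Machine M3 (2221 ops/s), Larkspur→Machine M5 (1242 ops/s), Harbor→Machine M6 (2212 ops/s), Pioneer→Machine M2 (2262 ops/s) — total 2221+1242+2212+2262 = 7937 ops/s.
Column-greedy (each instance in turn goes to its best remaining tenant) gives 7617 ops/s, worse by 320.
Swapping Pioneer↔Larkspur (Pioneer→Machine M5 1479 ops/s, Larkspur→Machine M2 738 ops/s) loses 1287.
Every other assignment is strictly worse.

Max total: 7937 ops/s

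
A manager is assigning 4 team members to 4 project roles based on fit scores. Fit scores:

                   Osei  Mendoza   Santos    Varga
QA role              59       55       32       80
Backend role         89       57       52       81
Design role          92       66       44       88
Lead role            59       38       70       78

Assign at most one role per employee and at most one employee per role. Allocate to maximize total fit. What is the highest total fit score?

Maximum total: 305 pts

Optimal: Osei→Backend role (89 pts), Mendoza→Design role (66 pts), Santos→Lead role (70 pts), Varga→QA role (80 pts) — total 89+66+70+80 = 305 pts.
Max-entry greedy (repeatedly take the single best remaining cell) gives 298 pts, worse by 7.
Next-best assignment: Osei→Backend role, Mendoza→QA role, Santos→Lead role, Varga→Design role = 302 pts.
Swapping Santos↔Osei (Santos→Backend role 52 pts, Osei→Lead role 59 pts) loses 48.
No other one-to-one assignment exceeds 305 pts.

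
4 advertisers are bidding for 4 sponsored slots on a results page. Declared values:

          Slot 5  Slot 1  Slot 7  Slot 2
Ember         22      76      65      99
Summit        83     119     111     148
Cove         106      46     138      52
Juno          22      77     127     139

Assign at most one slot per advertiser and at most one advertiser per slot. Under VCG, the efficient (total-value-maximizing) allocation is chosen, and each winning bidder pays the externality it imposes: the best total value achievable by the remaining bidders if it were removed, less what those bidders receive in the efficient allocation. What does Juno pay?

Juno pays $32.

Efficient allocation: Ember→Slot 1 ($76), Summit→Slot 2 ($148), Cove→Slot 5 ($106), Juno→Slot 7 ($127); total welfare W = $457.
Juno receives Slot 7 at value $127, so the others get W − 127 = $330.
Without Juno: best allocation of the remaining 3 bidders over all 4 slots is Ember→Slot 1 ($76), Summit→Slot 2 ($148), Cove→Slot 7 ($138), total $362.
VCG payment = (others' best without Juno) − (others' welfare with Juno) = 362 − 330 = $32.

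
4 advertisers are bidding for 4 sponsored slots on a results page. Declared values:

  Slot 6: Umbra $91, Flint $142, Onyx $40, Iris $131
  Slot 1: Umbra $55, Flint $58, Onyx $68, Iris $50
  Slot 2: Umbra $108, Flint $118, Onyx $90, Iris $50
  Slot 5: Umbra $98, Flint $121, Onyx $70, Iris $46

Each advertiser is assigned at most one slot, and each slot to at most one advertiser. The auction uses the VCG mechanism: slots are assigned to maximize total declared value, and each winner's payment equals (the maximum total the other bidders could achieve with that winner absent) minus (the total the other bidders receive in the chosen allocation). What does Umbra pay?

Efficient allocation: Umbra→Slot 2 ($108), Flint→Slot 5 ($121), Onyx→Slot 1 ($68), Iris→Slot 6 ($131); total welfare W = $428.
Umbra receives Slot 2 at value $108, so the others get W − 108 = $320.
Without Umbra: best allocation of the remaining 3 bidders over all 4 slots is Flint→Slot 5 ($121), Onyx→Slot 2 ($90), Iris→Slot 6 ($131), total $342.
VCG payment = (others' best without Umbra) − (others' welfare with Umbra) = 342 − 320 = $22.

Umbra pays $22.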